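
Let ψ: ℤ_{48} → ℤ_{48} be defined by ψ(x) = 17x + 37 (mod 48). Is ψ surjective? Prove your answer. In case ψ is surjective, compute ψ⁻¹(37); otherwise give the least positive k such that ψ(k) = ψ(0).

Since gcd(17, 48) = 1, 17 is invertible modulo 48. Euclid's algorithm: 48 = 2·17 + 14, 17 = 1·14 + 3, 14 = 4·3 + 2, 3 = 1·2 + 1; back-substituting gives 1 = 17·17 − 6·48, so 17⁻¹ ≡ 17 (mod 48).
Then y ↦ 17(y − 37) is a two-sided inverse to ψ, so every y ∈ ℤ_{48} has a preimage.
Therefore ψ is surjective.
Since ψ is surjective, we find ψ⁻¹(37): we need 17x ≡ 37 − 37 ≡ 0 (mod 48). Using 17⁻¹ = 17: x ≡ 17·0 = 0, so x = 0.
Check: ψ(0) = 17·0 + 37 = 37 ≡ 37 (mod 48).

0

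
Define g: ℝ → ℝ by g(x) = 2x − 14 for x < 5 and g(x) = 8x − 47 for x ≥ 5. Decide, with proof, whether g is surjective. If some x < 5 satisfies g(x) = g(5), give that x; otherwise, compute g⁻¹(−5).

7/2

Both pieces are strictly increasing (slopes 2 and 8), so each is injective on its own interval.
The left piece maps (−∞, 5) onto (−∞, −4); the right piece maps [5, ∞) onto [−7, ∞).
The union (−∞, −4) ∪ [−7, ∞) covers ℝ, so g is surjective.
For the follow-up: the images overlap, so an x < 5 with g(x) = g(5) exists. g(5) = −7; solving 2x − 14 = −7 for x < 5 gives x = (−7 + 14)/2 = 7/2.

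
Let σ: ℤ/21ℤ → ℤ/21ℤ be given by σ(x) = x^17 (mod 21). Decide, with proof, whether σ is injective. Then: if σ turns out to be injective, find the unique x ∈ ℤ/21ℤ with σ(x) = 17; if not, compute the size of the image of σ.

Computing x^17 mod 21 for each x (by repeated squaring, reducing mod 21 at every step), the values σ(0), σ(1), …, σ(20) are: 0, 1, 11, 12, 16, 17, 6, 7, 8, 18, 19, 2, 3, 13, 14, 15, 4, 5, 9, 10, 20.
Every element of ℤ/21ℤ appears exactly once in this list, so σ is a bijection, and in particular injective.
Since σ is injective, we read off the preimage of 17 from the same table: σ(5) = 17, so σ⁻¹(17) = 5.

5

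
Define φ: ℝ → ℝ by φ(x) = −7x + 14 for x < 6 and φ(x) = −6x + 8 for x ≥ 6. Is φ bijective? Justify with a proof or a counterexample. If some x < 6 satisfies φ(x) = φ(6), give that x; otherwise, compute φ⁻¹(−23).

37/7

Both pieces are strictly decreasing (slopes −7 and −6), so each is injective on its own interval.
The left piece maps (−∞, 6) onto (−28, ∞); the right piece maps [6, ∞) onto (−∞, −28].
Since −28 = −28, the images partition ℝ: φ is injective and surjective, hence bijective.
Because the two images are disjoint, no x < 6 has φ(x) = φ(6), so we compute φ⁻¹(−23): −23 lies in (−28, ∞), so solve −7x + 14 = −23: x = (−23 − 14)/(−7) = 37/7.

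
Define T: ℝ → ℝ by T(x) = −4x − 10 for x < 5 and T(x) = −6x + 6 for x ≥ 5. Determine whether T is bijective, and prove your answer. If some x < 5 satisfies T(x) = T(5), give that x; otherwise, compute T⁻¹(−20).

Both pieces are strictly decreasing (slopes −4 and −6), so each is injective on its own interval.
The left piece maps (−∞, 5) onto (−30, ∞); the right piece maps [5, ∞) onto (−∞, −24].
These images overlap. In particular T(5) = −24 (right piece), and solving −4x − 10 = −24 on the left piece gives x = 7/2 < 5.
So T(7/2) = T(5) with 7/2 ≠ 5, and T is not injective, hence not bijective. This x = 7/2 is the requested value below 5.

7/2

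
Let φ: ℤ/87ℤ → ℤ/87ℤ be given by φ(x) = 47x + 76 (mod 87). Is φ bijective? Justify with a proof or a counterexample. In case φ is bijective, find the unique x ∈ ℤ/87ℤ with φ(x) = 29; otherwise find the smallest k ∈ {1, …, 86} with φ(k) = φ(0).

86

If φ(s) = φ(t), then 47s ≡ 47t (mod 87). Because gcd(47, 87) = 1, we may cancel 47 to get s ≡ t (mod 87).
We now compute 47⁻¹ mod 87 explicitly. Euclid's algorithm: 87 = 1·47 + 40, 47 = 1·40 + 7, 40 = 5·7 + 5, 7 = 1·5 + 2, 5 = 2·2 + 1; back-substituting gives 1 = 50·47 − 27·87, so 47⁻¹ ≡ 50 (mod 87).
Then y ↦ 50(y − 76) is a two-sided inverse to φ, so every y ∈ ℤ/87ℤ has a preimage.
Hence φ is bijective.
Since φ is bijective, we compute φ⁻¹(29): solve 47x + 76 ≡ 29 (mod 87), i.e. 47x ≡ 40 (mod 87).
Multiplying by 47⁻¹ = 50 gives x ≡ 50·40 = 2000 = 22·87 + 86 ≡ 86 (mod 87).
Check: φ(86) = 47·86 + 76 = 4118 = 47·87 + 29 ≡ 29 (mod 87).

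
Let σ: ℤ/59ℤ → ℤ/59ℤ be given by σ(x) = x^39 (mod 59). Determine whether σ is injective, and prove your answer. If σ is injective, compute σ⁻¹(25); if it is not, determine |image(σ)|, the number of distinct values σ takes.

Since 59 is prime, the nonzero elements of ℤ/59ℤ form a cyclic group of order 58.
As gcd(39, 58) = 1, raising to the 39th power is a bijection on this group: if a^39 ≡ b^39 then (ab^{−1})^39 = 1, and the only element of order dividing gcd(39, 58) = 1 is 1, so a = b.
With σ(0) = 0 this makes σ injective on all of ℤ/59ℤ, hence bijective (finite equal-size domain and codomain). In particular σ is injective.
Since σ is injective, we find the preimage of 25. The inverse of x ↦ x^39 on (ℤ/59ℤ)^× is x ↦ x^3, because 39·3 = 117 = 2·58 + 1 ≡ 1 (mod 58) and x^{58} = 1 for x ≠ 0 (Fermat). So σ⁻¹(25) = 25^3 mod 59.
Repeated squaring mod 59: 25^1 ≡ 25, 25^2 ≡ 25² = 625 ≡ 35. Since 3 = 2 + 1, 25^3 ≡ 35·25: 35·25 = 875 ≡ 49. So 25^3 ≡ 49 (mod 59).
Hence σ⁻¹(25) = 49.

49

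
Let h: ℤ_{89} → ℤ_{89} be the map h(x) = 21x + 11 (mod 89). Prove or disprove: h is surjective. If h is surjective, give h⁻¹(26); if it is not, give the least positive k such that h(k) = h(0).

Recall that surjectivity means every element of the codomain has a preimage under h.
Since gcd(21, 89) = 1, 21 is invertible modulo 89. Euclid's algorithm: 89 = 4·21 + 5, 21 = 4·5 + 1; back-substituting gives 1 = 17·21 − 4·89, so 21⁻¹ ≡ 17 (mod 89).
For any y ∈ ℤ_{89}, x = 17(y − 11) mod 89 satisfies h(x) = 21·17(y − 11) + 11 ≡ y (since 21·17 ≡ 1 mod 89). So every y has a preimage.
Thus h is surjective.
Since h is surjective, we find h⁻¹(26): we need 21x ≡ 26 − 11 ≡ 15 (mod 89). Using 21⁻¹ = 17: x ≡ 17·15 = 255 = 2·89 + 77, so x = 77.
Check: h(77) = 21·77 + 11 = 1628 = 18·89 + 26 ≡ 26 (mod 89).

77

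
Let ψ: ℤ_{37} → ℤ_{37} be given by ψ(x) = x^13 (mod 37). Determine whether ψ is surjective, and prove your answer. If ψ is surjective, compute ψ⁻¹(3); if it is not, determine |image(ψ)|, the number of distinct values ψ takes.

4

Since 37 is prime, the nonzero elements of ℤ_{37} form a cyclic group of order 36.
As gcd(13, 36) = 1, raising to the 13th power is a bijection on this group: if s^13 ≡ t^13 then (st^{−1})^13 = 1, and the only element of order dividing gcd(13, 36) = 1 is 1, so s = t.
With ψ(0) = 0 this makes ψ injective on all of ℤ_{37}, hence bijective (finite equal-size domain and codomain). In particular ψ is surjective.
Since ψ is surjective, we find the preimage of 3. The inverse of x ↦ x^13 on (ℤ_{37})^× is x ↦ x^25, because 13·25 = 325 = 9·36 + 1 ≡ 1 (mod 36) and x^{36} = 1 for x ≠ 0 (Fermat). So ψ⁻¹(3) = 3^25 mod 37.
Repeated squaring mod 37: 3^1 ≡ 3, 3^2 ≡ 3² = 9, 3^4 ≡ 9² = 81 ≡ 7, 3^8 ≡ 7² = 49 ≡ 12, 3^16 ≡ 12² = 144 ≡ 33. Since 25 = 16 + 8 + 1, 3^25 ≡ 33·12·3: 33·12 = 396 ≡ 26, then 26·3 = 78 ≡ 4. So 3^25 ≡ 4 (mod 37).
Hence ψ⁻¹(3) = 4.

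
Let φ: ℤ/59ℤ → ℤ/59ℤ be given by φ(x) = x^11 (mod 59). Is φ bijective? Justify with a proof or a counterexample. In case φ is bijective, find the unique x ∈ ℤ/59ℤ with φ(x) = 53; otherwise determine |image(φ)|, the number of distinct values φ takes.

Since 59 is prime, the nonzero elements of ℤ/59ℤ form a cyclic group of order 58.
As gcd(11, 58) = 1, raising to the 11th power is a bijection on this group: if s^11 ≡ t^11 then (st^{−1})^11 = 1, and the only element of order dividing gcd(11, 58) = 1 is 1, so s = t.
With φ(0) = 0 this makes φ injective on all of ℤ/59ℤ, hence bijective (finite equal-size domain and codomain). In particular φ is bijective.
Since φ is bijective, we find the preimage of 53. The inverse of x ↦ x^11 on (ℤ/59ℤ)^× is x ↦ x^37, because 11·37 = 407 = 7·58 + 1 ≡ 1 (mod 58) and x^{58} = 1 for x ≠ 0 (Fermat). So φ⁻¹(53) = 53^37 mod 59.
Repeated squaring mod 59: 53^1 ≡ 53, 53^2 ≡ 53² = 2809 ≡ 36, 53^4 ≡ 36² = 1296 ≡ 57, 53^8 ≡ 57² = 3249 ≡ 4, 53^16 ≡ 4² = 16, 53^32 ≡ 16² = 256 ≡ 20. Since 37 = 32 + 4 + 1, 53^37 ≡ 20·57·53: 20·57 = 1140 ≡ 19, then 19·53 = 1007 ≡ 4. So 53^37 ≡ 4 (mod 59).
Hence φ⁻¹(53) = 4.

4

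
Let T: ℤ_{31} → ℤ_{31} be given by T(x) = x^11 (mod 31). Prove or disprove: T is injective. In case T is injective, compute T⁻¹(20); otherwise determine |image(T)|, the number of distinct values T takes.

7

Since 31 is prime, the nonzero elements of ℤ_{31} form a cyclic group of order 30.
As gcd(11, 30) = 1, raising to the 11th power is a bijection on this group: if u^11 ≡ v^11 then (uv^{−1})^11 = 1, and the only element of order dividing gcd(11, 30) = 1 is 1, so u = v.
With T(0) = 0 this makes T injective on all of ℤ_{31}, hence bijective (finite equal-size domain and codomain). In particular T is injective.
Since T is injective, we find the preimage of 20. The inverse of x ↦ x^11 on (ℤ_{31})^× is x ↦ x^11, because 11·11 = 121 = 4·30 + 1 ≡ 1 (mod 30) and x^{30} = 1 for x ≠ 0 (Fermat). So T⁻¹(20) = 20^11 mod 31.
Repeated squaring mod 31: 20^1 ≡ 20, 20^2 ≡ 20² = 400 ≡ 28, 20^4 ≡ 28² = 784 ≡ 9, 20^8 ≡ 9² = 81 ≡ 19. Since 11 = 8 + 2 + 1, 20^11 ≡ 19·28·20: 19·28 = 532 ≡ 5, then 5·20 = 100 ≡ 7. So 20^11 ≡ 7 (mod 31).
Hence T⁻¹(20) = 7.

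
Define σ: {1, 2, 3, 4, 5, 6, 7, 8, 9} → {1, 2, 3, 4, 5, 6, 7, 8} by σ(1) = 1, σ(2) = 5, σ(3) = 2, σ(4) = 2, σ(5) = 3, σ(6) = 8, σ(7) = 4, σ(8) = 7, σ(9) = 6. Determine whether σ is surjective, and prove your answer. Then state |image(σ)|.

8

Every element of the codomain has a preimage: 1 = σ(1), 2 = σ(3), 3 = σ(5), 4 = σ(7), 5 = σ(2), 6 = σ(9), 7 = σ(8), 8 = σ(6).
Thus σ is surjective.
The image of σ is {1, 2, 3, 4, 5, 6, 7, 8}, which has 8 elements.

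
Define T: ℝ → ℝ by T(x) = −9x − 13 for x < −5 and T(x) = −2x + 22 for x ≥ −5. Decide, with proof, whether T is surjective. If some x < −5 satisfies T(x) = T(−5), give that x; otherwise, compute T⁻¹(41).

-6

Both pieces are strictly decreasing (slopes −9 and −2), so each is injective on its own interval.
The left piece maps (−∞, −5) onto (32, ∞); the right piece maps [−5, ∞) onto (−∞, 32].
These images together cover ℝ, so T is surjective.
Because the two images are disjoint, no x < −5 has T(x) = T(−5), so we compute T⁻¹(41): 41 lies in (32, ∞), so solve −9x − 13 = 41: x = (41 + 13)/(−9) = −6.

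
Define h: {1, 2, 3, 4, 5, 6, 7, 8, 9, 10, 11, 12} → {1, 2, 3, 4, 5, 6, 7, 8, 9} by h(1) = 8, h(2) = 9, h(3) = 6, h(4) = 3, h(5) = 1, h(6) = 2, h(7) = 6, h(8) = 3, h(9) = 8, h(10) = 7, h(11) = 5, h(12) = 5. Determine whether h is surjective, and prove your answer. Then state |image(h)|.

No element maps to 4, so h is not surjective.
The image of h is {1, 2, 3, 5, 6, 7, 8, 9}, which has 8 elements.

8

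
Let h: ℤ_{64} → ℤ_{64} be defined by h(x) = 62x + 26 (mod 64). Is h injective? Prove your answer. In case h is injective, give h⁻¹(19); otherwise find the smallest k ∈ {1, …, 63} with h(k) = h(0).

32

We have gcd(62, 64) = 2 > 1. Taking u = 0 and v = 32: h(0) = 26 and h(32) = 62·32 + 26 = 2010 ≡ 26 (mod 64).
So h(0) = h(32) while 0 ≠ 32, hence h is not injective.
Since h is not injective, we find the least positive k with h(k) = h(0): this means 62k ≡ 0 (mod 64), i.e. 64 ∣ 62k. Since gcd(62, 64) = 2, dividing through by 2 this holds exactly when 32 ∣ 31k, and as gcd(31, 32) = 1, exactly when 32 ∣ k.
The smallest positive such k is 32.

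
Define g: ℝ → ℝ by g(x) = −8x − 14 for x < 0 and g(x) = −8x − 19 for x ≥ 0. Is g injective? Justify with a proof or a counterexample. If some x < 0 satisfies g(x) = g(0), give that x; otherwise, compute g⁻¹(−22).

3/8

Both pieces are strictly decreasing (slopes −8 and −8), so each is injective on its own interval.
The left piece maps (−∞, 0) onto (−14, ∞); the right piece maps [0, ∞) onto (−∞, −19].
These images are disjoint, so no value is attained by both pieces. Hence g is injective.
Because the two images are disjoint, no x < 0 has g(x) = g(0), so we compute g⁻¹(−22): −22 lies in (−∞, −19], so solve −8x − 19 = −22: x = (−22 + 19)/(−8) = 3/8.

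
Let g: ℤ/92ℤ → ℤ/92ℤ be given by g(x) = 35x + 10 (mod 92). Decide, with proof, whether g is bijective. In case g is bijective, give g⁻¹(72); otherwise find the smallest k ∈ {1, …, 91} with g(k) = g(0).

If g(u) = g(v), then 35u ≡ 35v (mod 92). Because gcd(35, 92) = 1, we may cancel 35 to get u ≡ v (mod 92).
We now compute 35⁻¹ mod 92 explicitly. Euclid's algorithm: 92 = 2·35 + 22, 35 = 1·22 + 13, 22 = 1·13 + 9, 13 = 1·9 + 4, 9 = 2·4 + 1; back-substituting gives 1 = 71·35 − 27·92, so 35⁻¹ ≡ 71 (mod 92).
For any y ∈ ℤ/92ℤ, x = 71(y − 10) mod 92 satisfies g(x) = 35·71(y − 10) + 10 ≡ y (since 35·71 ≡ 1 mod 92). So every y has a preimage.
Thus g is bijective.
Since g is bijective, we compute g⁻¹(72): solve 35x + 10 ≡ 72 (mod 92), i.e. 35x ≡ 62 (mod 92).
Multiplying by 35⁻¹ = 71 gives x ≡ 71·62 = 4402 = 47·92 + 78 ≡ 78 (mod 92).
Check: g(78) = 35·78 + 10 = 2740 = 29·92 + 72 ≡ 72 (mod 92).

78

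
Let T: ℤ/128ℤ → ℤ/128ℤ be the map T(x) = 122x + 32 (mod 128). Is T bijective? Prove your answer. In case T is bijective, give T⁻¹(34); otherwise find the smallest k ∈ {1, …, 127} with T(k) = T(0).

64

By definition, injectivity means: for all x_1, x_2 in the domain, T(x_1) = T(x_2) implies x_1 = x_2.
We have gcd(122, 128) = 2 > 1. Taking x_1 = 0 and x_2 = 64: T(0) = 32 and T(64) = 122·64 + 32 = 7840 ≡ 32 (mod 128).
So T(0) = T(64) while 0 ≠ 64, so T is not injective, hence not bijective.
Since T is not bijective, we find the least positive k with T(k) = T(0): this means 122k ≡ 0 (mod 128), i.e. 128 ∣ 122k. Since gcd(122, 128) = 2, dividing through by 2 this holds exactly when 64 ∣ 61k, and as gcd(61, 64) = 1, exactly when 64 ∣ k.
The smallest positive such k is 64.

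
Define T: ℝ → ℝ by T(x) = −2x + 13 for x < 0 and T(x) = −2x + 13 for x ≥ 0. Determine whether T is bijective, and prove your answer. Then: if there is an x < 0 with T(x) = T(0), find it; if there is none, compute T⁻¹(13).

Both pieces are strictly decreasing (slopes −2 and −2), so each is injective on its own interval.
The left piece maps (−∞, 0) onto (13, ∞); the right piece maps [0, ∞) onto (−∞, 13].
Since 13 = 13, the images partition ℝ: T is injective and surjective, hence bijective.
Because the two images are disjoint, no x < 0 has T(x) = T(0), so we compute T⁻¹(13): 13 lies in (−∞, 13], so solve −2x + 13 = 13: x = (13 − 13)/(−2) = 0.

0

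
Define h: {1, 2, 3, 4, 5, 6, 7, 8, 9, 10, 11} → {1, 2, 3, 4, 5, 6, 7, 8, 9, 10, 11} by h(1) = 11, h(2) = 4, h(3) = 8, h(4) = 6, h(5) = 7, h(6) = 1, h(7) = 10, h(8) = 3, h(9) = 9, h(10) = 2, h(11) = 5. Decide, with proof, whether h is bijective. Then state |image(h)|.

11

The values 11, 4, 8, 6, 7, 1, 10, 3, 9, 2, 5 are a permutation of {1, 2, 3, 4, 5, 6, 7, 8, 9, 10, 11}: each element appears exactly once.
So h is injective and surjective, hence bijective.
The image of h is {1, 2, 3, 4, 5, 6, 7, 8, 9, 10, 11}, which has 11 elements.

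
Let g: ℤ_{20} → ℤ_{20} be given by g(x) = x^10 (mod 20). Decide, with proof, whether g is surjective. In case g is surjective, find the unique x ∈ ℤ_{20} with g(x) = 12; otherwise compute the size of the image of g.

6

g(4): Repeated squaring mod 20: 4^1 ≡ 4, 4^2 ≡ 4² = 16, 4^4 ≡ 16² = 256 ≡ 16, 4^8 ≡ 16² = 256 ≡ 16. Since 10 = 8 + 2, 4^10 ≡ 16·16: 16·16 = 256 ≡ 16. So 4^10 ≡ 16 (mod 20).
g(6): Repeated squaring mod 20: 6^1 ≡ 6, 6^2 ≡ 6² = 36 ≡ 16, 6^4 ≡ 16² = 256 ≡ 16, 6^8 ≡ 16² = 256 ≡ 16. Since 10 = 8 + 2, 6^10 ≡ 16·16: 16·16 = 256 ≡ 16. So 6^10 ≡ 16 (mod 20).
So g(4) = g(6) = 16 while 4 ≠ 6, therefore g is not injective.
A non-injective map from the 20-element set ℤ_{20} to itself takes at most 19 distinct values, so it cannot be surjective. Thus g is not surjective.
Since g is not surjective, we determine |image(g)|. Computing x^10 mod 20 for each x (by repeated squaring, reducing mod 20 at every step), the values g(0), g(1), …, g(19) are: 0, 1, 4, 9, 16, 5, 16, 9, 4, 1, 0, 1, 4, 9, 16, 5, 16, 9, 4, 1.
The distinct values are {0, 1, 4, 5, 9, 16}; there are 6 of them.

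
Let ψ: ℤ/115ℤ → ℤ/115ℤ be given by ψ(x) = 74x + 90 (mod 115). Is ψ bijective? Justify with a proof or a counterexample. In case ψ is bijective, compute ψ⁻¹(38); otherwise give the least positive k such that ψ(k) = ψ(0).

77

Suppose ψ(x_1) = ψ(x_2) in ℤ/115ℤ. Then 74x_1 + 90 ≡ 74x_2 + 90 (mod 115), thus 74(x_1 − x_2) ≡ 0 (mod 115).
Since gcd(74, 115) = 1, 74 is invertible modulo 115, thus x_1 − x_2 ≡ 0 (mod 115), i.e. x_1 = x_2.
We now compute 74⁻¹ mod 115 explicitly. Euclid's algorithm: 115 = 1·74 + 41, 74 = 1·41 + 33, 41 = 1·33 + 8, 33 = 4·8 + 1; back-substituting gives 1 = 14·74 − 9·115, so 74⁻¹ ≡ 14 (mod 115).
For any y ∈ ℤ/115ℤ, x = 14(y − 90) mod 115 satisfies ψ(x) = 74·14(y − 90) + 90 ≡ y (since 74·14 ≡ 1 mod 115). So every y has a preimage.
Hence ψ is bijective.
Since ψ is bijective, we compute ψ⁻¹(38): solve 74x + 90 ≡ 38 (mod 115), i.e. 74x ≡ 63 (mod 115).
Multiplying by 74⁻¹ = 14 gives x ≡ 14·63 = 882 = 7·115 + 77 ≡ 77 (mod 115).
Check: ψ(77) = 74·77 + 90 = 5788 = 50·115 + 38 ≡ 38 (mod 115).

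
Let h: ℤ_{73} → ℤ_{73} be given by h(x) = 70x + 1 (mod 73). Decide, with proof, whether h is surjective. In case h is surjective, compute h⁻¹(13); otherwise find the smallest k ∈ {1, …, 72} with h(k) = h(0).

69

Since gcd(70, 73) = 1, 70 is invertible modulo 73. Euclid's algorithm: 73 = 1·70 + 3, 70 = 23·3 + 1; back-substituting gives 1 = 24·70 − 23·73, so 70⁻¹ ≡ 24 (mod 73).
Then y ↦ 24(y − 1) is a two-sided inverse to h, so every y ∈ ℤ_{73} has a preimage.
Thus h is surjective.
Since h is surjective, we find h⁻¹(13): we need 70x ≡ 13 − 1 ≡ 12 (mod 73). Using 70⁻¹ = 24: x ≡ 24·12 = 288 = 3·73 + 69, so x = 69.
Check: h(69) = 70·69 + 1 = 4831 = 66·73 + 13 ≡ 13 (mod 73).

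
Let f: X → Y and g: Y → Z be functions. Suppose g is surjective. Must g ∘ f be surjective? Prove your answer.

not surjective

No. Take X = {1}, Y = Z = {1, 2, 3, 4, 5}, f(1) = 1, and g = identity (surjective).
Then (g ∘ f)(1) = 1, and 5 ∈ Z has no preimage under g ∘ f, so g ∘ f is not surjective.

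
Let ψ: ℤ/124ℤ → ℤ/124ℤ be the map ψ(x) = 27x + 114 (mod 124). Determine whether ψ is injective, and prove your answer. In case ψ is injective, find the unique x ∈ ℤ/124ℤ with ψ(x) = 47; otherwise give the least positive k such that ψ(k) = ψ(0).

If ψ(u) = ψ(v), then 27u ≡ 27v (mod 124). Because gcd(27, 124) = 1, we may cancel 27 to get u ≡ v (mod 124).
Therefore ψ is injective.
We now compute 27⁻¹ mod 124 explicitly. Euclid's algorithm: 124 = 4·27 + 16, 27 = 1·16 + 11, 16 = 1·11 + 5, 11 = 2·5 + 1; back-substituting gives 1 = 23·27 − 5·124, so 27⁻¹ ≡ 23 (mod 124).
Since ψ is injective, we find ψ⁻¹(47): we need 27x ≡ 47 − 114 ≡ 57 (mod 124). Using 27⁻¹ = 23: x ≡ 23·57 = 1311 = 10·124 + 71, so x = 71.
Check: ψ(71) = 27·71 + 114 = 2031 = 16·124 + 47 ≡ 47 (mod 124).

71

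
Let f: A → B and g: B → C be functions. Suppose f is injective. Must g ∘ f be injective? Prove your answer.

not injective

No. Take A = B = C = {0, 1}, f = identity (injective), and g(x) = 0 for every x.
Then (g ∘ f)(0) = 0 = (g ∘ f)(1) with 0 ≠ 1, so g ∘ f is not injective.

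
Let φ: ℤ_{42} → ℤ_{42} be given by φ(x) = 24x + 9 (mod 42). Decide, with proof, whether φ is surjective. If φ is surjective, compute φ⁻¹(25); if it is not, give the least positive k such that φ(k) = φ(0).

7

Recall: surjectivity means every element of the codomain has a preimage under φ.
Since gcd(24, 42) = 6, we have 24x ≡ 0 (mod 6) for all x, so φ(x) ≡ 3 (mod 6).
But 0 ≢ 3 (mod 6), so 0 ∈ ℤ_{42} has no preimage. Hence φ is not surjective.
Since φ is not surjective, we find the least positive k with φ(k) = φ(0): this means 24k ≡ 0 (mod 42), i.e. 42 ∣ 24k. Since gcd(24, 42) = 6, dividing through by 6 this holds exactly when 7 ∣ 4k, and as gcd(4, 7) = 1, exactly when 7 ∣ k.
The smallest positive such k is 7.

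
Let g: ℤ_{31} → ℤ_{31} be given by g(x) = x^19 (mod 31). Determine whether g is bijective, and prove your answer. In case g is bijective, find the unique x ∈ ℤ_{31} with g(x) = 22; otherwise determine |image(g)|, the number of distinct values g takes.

Since 31 is prime, the nonzero elements of ℤ_{31} form a cyclic group of order 30.
As gcd(19, 30) = 1, raising to the 19th power is a bijection on this group: if a^19 ≡ b^19 then (ab^{−1})^19 = 1, and the only element of order dividing gcd(19, 30) = 1 is 1, so a = b.
With g(0) = 0 this makes g injective on all of ℤ_{31}, hence bijective (finite equal-size domain and codomain). In particular g is bijective.
Since g is bijective, we find the preimage of 22. The inverse of x ↦ x^19 on (ℤ_{31})^× is x ↦ x^19, because 19·19 = 361 = 12·30 + 1 ≡ 1 (mod 30) and x^{30} = 1 for x ≠ 0 (Fermat). So g⁻¹(22) = 22^19 mod 31.
Repeated squaring mod 31: 22^1 ≡ 22, 22^2 ≡ 22² = 484 ≡ 19, 22^4 ≡ 19² = 361 ≡ 20, 22^8 ≡ 20² = 400 ≡ 28, 22^16 ≡ 28² = 784 ≡ 9. Since 19 = 16 + 2 + 1, 22^19 ≡ 9·19·22: 9·19 = 171 ≡ 16, then 16·22 = 352 ≡ 11. So 22^19 ≡ 11 (mod 31).
Hence g⁻¹(22) = 11.

11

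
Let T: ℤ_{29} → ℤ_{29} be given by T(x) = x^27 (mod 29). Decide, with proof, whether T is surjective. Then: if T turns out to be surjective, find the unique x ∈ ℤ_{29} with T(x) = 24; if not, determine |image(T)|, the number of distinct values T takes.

Since 29 is prime, the nonzero elements of ℤ_{29} form a cyclic group of order 28.
As gcd(27, 28) = 1, raising to the 27th power is a bijection on this group: if a^27 ≡ b^27 then (ab^{−1})^27 = 1, and the only element of order dividing gcd(27, 28) = 1 is 1, so a = b.
With T(0) = 0 this makes T injective on all of ℤ_{29}, hence bijective (finite equal-size domain and codomain). In particular T is surjective.
Since T is surjective, we find the preimage of 24. The inverse of x ↦ x^27 on (ℤ_{29})^× is x ↦ x^27, because 27·27 = 729 = 26·28 + 1 ≡ 1 (mod 28) and x^{28} = 1 for x ≠ 0 (Fermat). So T⁻¹(24) = 24^27 mod 29.
Repeated squaring mod 29: 24^1 ≡ 24, 24^2 ≡ 24² = 576 ≡ 25, 24^4 ≡ 25² = 625 ≡ 16, 24^8 ≡ 16² = 256 ≡ 24, 24^16 ≡ 24² = 576 ≡ 25. Since 27 = 16 + 8 + 2 + 1, 24^27 ≡ 25·24·25·24: 25·24 = 600 ≡ 20, then 20·25 = 500 ≡ 7, then 7·24 = 168 ≡ 23. So 24^27 ≡ 23 (mod 29).
Hence T⁻¹(24) = 23.

23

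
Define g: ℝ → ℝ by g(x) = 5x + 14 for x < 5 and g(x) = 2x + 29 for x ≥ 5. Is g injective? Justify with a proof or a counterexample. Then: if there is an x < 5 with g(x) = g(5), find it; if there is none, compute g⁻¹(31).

17/5

Both pieces are strictly increasing (slopes 5 and 2), so each is injective on its own interval.
The left piece maps (−∞, 5) onto (−∞, 39); the right piece maps [5, ∞) onto [39, ∞).
These images are disjoint, so no value is attained by both pieces. Hence g is injective.
Because the two images are disjoint, no x < 5 has g(x) = g(5), so we compute g⁻¹(31): 31 lies in (−∞, 39), so solve 5x + 14 = 31: x = (31 − 14)/5 = 17/5.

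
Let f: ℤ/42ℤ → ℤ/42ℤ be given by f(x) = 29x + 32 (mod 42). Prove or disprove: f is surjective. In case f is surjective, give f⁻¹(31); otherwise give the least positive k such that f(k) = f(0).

Since gcd(29, 42) = 1, 29 is invertible modulo 42. Euclid's algorithm: 42 = 1·29 + 13, 29 = 2·13 + 3, 13 = 4·3 + 1; back-substituting gives 1 = 29·29 − 20·42, so 29⁻¹ ≡ 29 (mod 42).
For any y ∈ ℤ/42ℤ, x = 29(y − 32) mod 42 satisfies f(x) = 29·29(y − 32) + 32 ≡ y (since 29·29 ≡ 1 mod 42). So every y has a preimage.
Hence f is surjective.
Since f is surjective, we compute f⁻¹(31): solve 29x + 32 ≡ 31 (mod 42), i.e. 29x ≡ 41 (mod 42).
Multiplying by 29⁻¹ = 29 gives x ≡ 29·41 = 1189 = 28·42 + 13 ≡ 13 (mod 42).
Check: f(13) = 29·13 + 32 = 409 = 9·42 + 31 ≡ 31 (mod 42).

13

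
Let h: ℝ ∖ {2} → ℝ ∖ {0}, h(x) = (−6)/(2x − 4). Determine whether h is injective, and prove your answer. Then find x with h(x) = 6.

Suppose h(s) = h(t). Cross-multiplying: (−6)(2t − 4) = (−6)(2s − 4).
Expanding both sides and cancelling the symmetric terms leaves 12·(s − t) = 0. Since 12 ≠ 0, s = t. Therefore h is injective.
Solving h(x) = 6: cross-multiplying gives −6 = 6(2x − 4), which rearranges to −12x = −18, so x = 3/2.

3/2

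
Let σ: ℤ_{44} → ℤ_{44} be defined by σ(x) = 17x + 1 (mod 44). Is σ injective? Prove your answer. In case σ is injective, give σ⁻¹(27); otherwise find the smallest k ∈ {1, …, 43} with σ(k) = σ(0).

Suppose σ(s) = σ(t) in ℤ_{44}. Then 17s + 1 ≡ 17t + 1 (mod 44), so 17(s − t) ≡ 0 (mod 44).
Since gcd(17, 44) = 1, 17 is invertible modulo 44, therefore s − t ≡ 0 (mod 44), i.e. s = t.
Therefore σ is injective.
We now compute 17⁻¹ mod 44 explicitly. Euclid's algorithm: 44 = 2·17 + 10, 17 = 1·10 + 7, 10 = 1·7 + 3, 7 = 2·3 + 1; back-substituting gives 1 = 13·17 − 5·44, so 17⁻¹ ≡ 13 (mod 44).
Since σ is injective, we find σ⁻¹(27): we need 17x ≡ 27 − 1 ≡ 26 (mod 44). Using 17⁻¹ = 13: x ≡ 13·26 = 338 = 7·44 + 30, so x = 30.
Check: σ(30) = 17·30 + 1 = 511 = 11·44 + 27 ≡ 27 (mod 44).

30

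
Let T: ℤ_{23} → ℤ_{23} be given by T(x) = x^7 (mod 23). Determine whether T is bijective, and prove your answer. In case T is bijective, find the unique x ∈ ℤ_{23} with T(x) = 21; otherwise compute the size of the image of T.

Since 23 is prime, the nonzero elements of ℤ_{23} form a cyclic group of order 22.
As gcd(7, 22) = 1, raising to the 7th power is a bijection on this group: if u^7 ≡ v^7 then (uv^{−1})^7 = 1, and the only element of order dividing gcd(7, 22) = 1 is 1, so u = v.
With T(0) = 0 this makes T injective on all of ℤ_{23}, hence bijective (finite equal-size domain and codomain). In particular T is bijective.
Since T is bijective, we find the preimage of 21. The inverse of x ↦ x^7 on (ℤ_{23})^× is x ↦ x^19, because 7·19 = 133 = 6·22 + 1 ≡ 1 (mod 22) and x^{22} = 1 for x ≠ 0 (Fermat). So T⁻¹(21) = 21^19 mod 23.
Repeated squaring mod 23: 21^1 ≡ 21, 21^2 ≡ 21² = 441 ≡ 4, 21^4 ≡ 4² = 16, 21^8 ≡ 16² = 256 ≡ 3, 21^16 ≡ 3² = 9. Since 19 = 16 + 2 + 1, 21^19 ≡ 9·4·21: 9·4 = 36 ≡ 13, then 13·21 = 273 ≡ 20. So 21^19 ≡ 20 (mod 23).
Hence T⁻¹(21) = 20.

20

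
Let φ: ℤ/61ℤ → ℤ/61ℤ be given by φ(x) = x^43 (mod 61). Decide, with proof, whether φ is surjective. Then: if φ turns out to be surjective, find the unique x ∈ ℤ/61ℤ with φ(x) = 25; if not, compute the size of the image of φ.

12

Since 61 is prime, the nonzero elements of ℤ/61ℤ form a cyclic group of order 60.
As gcd(43, 60) = 1, raising to the 43rd power is a bijection on this group: if u^43 ≡ v^43 then (uv^{−1})^43 = 1, and the only element of order dividing gcd(43, 60) = 1 is 1, so u = v.
With φ(0) = 0 this makes φ injective on all of ℤ/61ℤ, hence bijective (finite equal-size domain and codomain). In particular φ is surjective.
Since φ is surjective, we find the preimage of 25. The inverse of x ↦ x^43 on (ℤ/61ℤ)^× is x ↦ x^7, because 43·7 = 301 = 5·60 + 1 ≡ 1 (mod 60) and x^{60} = 1 for x ≠ 0 (Fermat). So φ⁻¹(25) = 25^7 mod 61.
Repeated squaring mod 61: 25^1 ≡ 25, 25^2 ≡ 25² = 625 ≡ 15, 25^4 ≡ 15² = 225 ≡ 42. Since 7 = 4 + 2 + 1, 25^7 ≡ 42·15·25: 42·15 = 630 ≡ 20, then 20·25 = 500 ≡ 12. So 25^7 ≡ 12 (mod 61).
Hence φ⁻¹(25) = 12.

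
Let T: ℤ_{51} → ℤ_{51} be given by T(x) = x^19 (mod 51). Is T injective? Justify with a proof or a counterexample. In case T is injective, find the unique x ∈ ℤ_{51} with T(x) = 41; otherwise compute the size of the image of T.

14

Computing x^19 mod 51 for each x (by repeated squaring, reducing mod 51 at every step), the values T(0), T(1), …, T(50) are: 0, 1, 8, 27, 13, 23, 12, 37, 2, 15, 31, 5, 45, 4, 41, 9, 16, 17, 18, 25, 44, 30, 40, 29, 3, 19, 32, 48, 22, 11, 21, 7, 26, 33, 34, 35, 42, 10, 47, 6, 46, 20, 36, 49, 14, 39, 28, 38, 24, 43, 50.
Every element of ℤ_{51} appears exactly once in this list, so T is a bijection, and in particular injective.
Since T is injective, we read off the preimage of 41 from the same table: T(14) = 41, so T⁻¹(41) = 14.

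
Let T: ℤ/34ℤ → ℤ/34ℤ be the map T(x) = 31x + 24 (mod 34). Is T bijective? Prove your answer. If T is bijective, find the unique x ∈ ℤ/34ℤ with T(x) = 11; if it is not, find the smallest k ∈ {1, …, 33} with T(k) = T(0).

27

Recall: T is injective if T(u) = T(v) implies u = v.
If T(u) = T(v), then 31u ≡ 31v (mod 34). Because gcd(31, 34) = 1, we may cancel 31 to get u ≡ v (mod 34).
We now compute 31⁻¹ mod 34 explicitly. Euclid's algorithm: 34 = 1·31 + 3, 31 = 10·3 + 1; back-substituting gives 1 = 11·31 − 10·34, so 31⁻¹ ≡ 11 (mod 34).
Then y ↦ 11(y − 24) is a two-sided inverse to T, so every y ∈ ℤ/34ℤ has a preimage.
So T is bijective.
Since T is bijective, we find T⁻¹(11): we need 31x ≡ 11 − 24 ≡ 21 (mod 34). Using 31⁻¹ = 11: x ≡ 11·21 = 231 = 6·34 + 27, so x = 27.
Check: T(27) = 31·27 + 24 = 861 = 25·34 + 11 ≡ 11 (mod 34).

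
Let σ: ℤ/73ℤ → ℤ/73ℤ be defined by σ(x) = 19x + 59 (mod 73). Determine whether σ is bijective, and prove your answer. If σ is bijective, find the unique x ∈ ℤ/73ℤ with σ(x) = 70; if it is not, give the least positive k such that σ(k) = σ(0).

39

If σ(u) = σ(v), then 19u ≡ 19v (mod 73). Because gcd(19, 73) = 1, we may cancel 19 to get u ≡ v (mod 73).
We now compute 19⁻¹ mod 73 explicitly. Euclid's algorithm: 73 = 3·19 + 16, 19 = 1·16 + 3, 16 = 5·3 + 1; back-substituting gives 1 = 50·19 − 13·73, so 19⁻¹ ≡ 50 (mod 73).
For any y ∈ ℤ/73ℤ, x = 50(y − 59) mod 73 satisfies σ(x) = 19·50(y − 59) + 59 ≡ y (since 19·50 ≡ 1 mod 73). So every y has a preimage.
Thus σ is bijective.
Since σ is bijective, we compute σ⁻¹(70): solve 19x + 59 ≡ 70 (mod 73), i.e. 19x ≡ 11 (mod 73).
Multiplying by 19⁻¹ = 50 gives x ≡ 50·11 = 550 = 7·73 + 39 ≡ 39 (mod 73).
Check: σ(39) = 19·39 + 59 = 800 = 10·73 + 70 ≡ 70 (mod 73).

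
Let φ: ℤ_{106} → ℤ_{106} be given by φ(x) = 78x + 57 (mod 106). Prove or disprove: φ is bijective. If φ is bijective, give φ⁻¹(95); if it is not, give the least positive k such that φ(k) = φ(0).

We have gcd(78, 106) = 2 > 1. Taking a = 0 and b = 53: φ(0) = 57 and φ(53) = 78·53 + 57 = 4191 ≡ 57 (mod 106).
So φ(0) = φ(53) while 0 ≠ 53, thus φ is not injective, hence not bijective.
Since φ is not bijective, we find the least positive k with φ(k) = φ(0): this means 78k ≡ 0 (mod 106), i.e. 106 ∣ 78k. Since gcd(78, 106) = 2, dividing through by 2 this holds exactly when 53 ∣ 39k, and as gcd(39, 53) = 1, exactly when 53 ∣ k.
The smallest positive such k is 53.

53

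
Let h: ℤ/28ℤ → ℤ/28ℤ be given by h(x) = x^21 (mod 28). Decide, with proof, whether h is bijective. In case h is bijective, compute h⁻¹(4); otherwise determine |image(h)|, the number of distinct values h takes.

9

h(2): Repeated squaring mod 28: 2^1 ≡ 2, 2^2 ≡ 2² = 4, 2^4 ≡ 4² = 16, 2^8 ≡ 16² = 256 ≡ 4, 2^16 ≡ 4² = 16. Since 21 = 16 + 4 + 1, 2^21 ≡ 16·16·2: 16·16 = 256 ≡ 4, then 4·2 = 8. So 2^21 ≡ 8 (mod 28).
h(4): Repeated squaring mod 28: 4^1 ≡ 4, 4^2 ≡ 4² = 16, 4^4 ≡ 16² = 256 ≡ 4, 4^8 ≡ 4² = 16, 4^16 ≡ 16² = 256 ≡ 4. Since 21 = 16 + 4 + 1, 4^21 ≡ 4·4·4: 4·4 = 16, then 16·4 = 64 ≡ 8. So 4^21 ≡ 8 (mod 28).
So h(2) = h(4) = 8 while 2 ≠ 4, therefore h is not injective, hence not bijective.
Since h is not bijective, we determine |image(h)|. Computing x^21 mod 28 for each x (by repeated squaring, reducing mod 28 at every step), the values h(0), h(1), …, h(27) are: 0, 1, 8, 27, 8, 13, 20, 7, 8, 1, 20, 15, 20, 13, 0, 15, 8, 13, 8, 27, 20, 21, 8, 15, 20, 1, 20, 27.
The distinct values are {0, 1, 7, 8, 13, 15, 20, 21, 27}; there are 9 of them.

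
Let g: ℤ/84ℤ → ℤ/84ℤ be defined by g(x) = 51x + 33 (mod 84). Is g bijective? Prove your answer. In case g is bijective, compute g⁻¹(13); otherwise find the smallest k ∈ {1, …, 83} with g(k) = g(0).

28

Recall: g is injective if g(u) = g(v) implies u = v.
We have gcd(51, 84) = 3 > 1. Taking u = 0 and v = 28: g(0) = 33 and g(28) = 51·28 + 33 = 1461 ≡ 33 (mod 84).
So g(0) = g(28) while 0 ≠ 28, thus g is not injective, hence not bijective.
Since g is not bijective, we find the least positive k with g(k) = g(0): this means 51k ≡ 0 (mod 84), i.e. 84 ∣ 51k. Since gcd(51, 84) = 3, dividing through by 3 this holds exactly when 28 ∣ 17k, and as gcd(17, 28) = 1, exactly when 28 ∣ k.
The smallest positive such k is 28.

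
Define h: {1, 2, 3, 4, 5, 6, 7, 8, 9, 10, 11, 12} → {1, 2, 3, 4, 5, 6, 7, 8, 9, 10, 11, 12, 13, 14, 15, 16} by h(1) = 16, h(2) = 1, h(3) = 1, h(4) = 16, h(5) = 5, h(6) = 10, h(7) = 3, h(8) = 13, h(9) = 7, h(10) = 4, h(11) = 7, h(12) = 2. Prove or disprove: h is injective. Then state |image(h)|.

9

h(2) = 1 = h(3) with 2 ≠ 3, so h is not injective.
The image of h is {1, 2, 3, 4, 5, 7, 10, 13, 16}, which has 9 elements.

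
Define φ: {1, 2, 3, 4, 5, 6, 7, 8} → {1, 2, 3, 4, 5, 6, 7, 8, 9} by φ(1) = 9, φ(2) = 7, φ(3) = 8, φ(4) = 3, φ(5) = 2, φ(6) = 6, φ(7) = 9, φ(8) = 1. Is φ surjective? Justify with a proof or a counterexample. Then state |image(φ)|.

No element maps to 4, so φ is not surjective.
The image of φ is {1, 2, 3, 6, 7, 8, 9}, which has 7 elements.

7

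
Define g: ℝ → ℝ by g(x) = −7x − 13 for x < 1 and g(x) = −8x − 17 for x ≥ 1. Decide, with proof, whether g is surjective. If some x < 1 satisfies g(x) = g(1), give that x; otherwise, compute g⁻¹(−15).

Both pieces are strictly decreasing (slopes −7 and −8), so each is injective on its own interval.
The left piece maps (−∞, 1) onto (−20, ∞); the right piece maps [1, ∞) onto (−∞, −25].
The union (−20, ∞) ∪ (−∞, −25] omits the interval between −20 and −25; in particular −20 has no preimage. So g is not surjective.
Because the two images are disjoint, no x < 1 has g(x) = g(1), so we compute g⁻¹(−15): −15 lies in (−20, ∞), so solve −7x − 13 = −15: x = (−15 + 13)/(−7) = 2/7.

2/7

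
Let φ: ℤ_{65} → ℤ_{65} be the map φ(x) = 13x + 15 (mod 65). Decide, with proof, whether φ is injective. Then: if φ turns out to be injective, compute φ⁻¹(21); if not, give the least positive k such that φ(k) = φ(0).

5

Recall that φ is injective if φ(x_1) = φ(x_2) implies x_1 = x_2.
We have gcd(13, 65) = 13 > 1. Taking x_1 = 0 and x_2 = 5: φ(0) = 15 and φ(5) = 13·5 + 15 = 80 ≡ 15 (mod 65).
So φ(0) = φ(5) while 0 ≠ 5, therefore φ is not injective.
Since φ is not injective, we find the least positive k with φ(k) = φ(0): this means 13k ≡ 0 (mod 65), i.e. 65 ∣ 13k. Since gcd(13, 65) = 13, dividing through by 13 this holds exactly when 5 ∣ k.
The smallest positive such k is 5.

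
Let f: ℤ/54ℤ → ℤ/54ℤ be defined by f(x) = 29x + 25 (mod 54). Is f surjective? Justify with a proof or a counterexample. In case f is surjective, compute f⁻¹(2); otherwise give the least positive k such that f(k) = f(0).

29

Since gcd(29, 54) = 1, 29 is invertible modulo 54. Euclid's algorithm: 54 = 1·29 + 25, 29 = 1·25 + 4, 25 = 6·4 + 1; back-substituting gives 1 = 41·29 − 22·54, so 29⁻¹ ≡ 41 (mod 54).
Then y ↦ 41(y − 25) is a two-sided inverse to f, so every y ∈ ℤ/54ℤ has a preimage.
So f is surjective.
Since f is surjective, we compute f⁻¹(2): solve 29x + 25 ≡ 2 (mod 54), i.e. 29x ≡ 31 (mod 54).
Multiplying by 29⁻¹ = 41 gives x ≡ 41·31 = 1271 = 23·54 + 29 ≡ 29 (mod 54).
Check: f(29) = 29·29 + 25 = 866 = 16·54 + 2 ≡ 2 (mod 54).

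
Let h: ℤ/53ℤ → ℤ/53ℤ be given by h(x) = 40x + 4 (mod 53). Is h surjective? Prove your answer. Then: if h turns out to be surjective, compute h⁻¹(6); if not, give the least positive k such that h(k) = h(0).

By definition, surjectivity means every element of the codomain has a preimage under h.
Since gcd(40, 53) = 1, 40 is invertible modulo 53. Euclid's algorithm: 53 = 1·40 + 13, 40 = 3·13 + 1; back-substituting gives 1 = 4·40 − 3·53, so 40⁻¹ ≡ 4 (mod 53).
For any y ∈ ℤ/53ℤ, x = 4(y − 4) mod 53 satisfies h(x) = 40·4(y − 4) + 4 ≡ y (since 40·4 ≡ 1 mod 53). So every y has a preimage.
So h is surjective.
Since h is surjective, we find h⁻¹(6): we need 40x ≡ 6 − 4 ≡ 2 (mod 53). Using 40⁻¹ = 4: x ≡ 4·2 = 8, so x = 8.
Check: h(8) = 40·8 + 4 = 324 = 6·53 + 6 ≡ 6 (mod 53).

8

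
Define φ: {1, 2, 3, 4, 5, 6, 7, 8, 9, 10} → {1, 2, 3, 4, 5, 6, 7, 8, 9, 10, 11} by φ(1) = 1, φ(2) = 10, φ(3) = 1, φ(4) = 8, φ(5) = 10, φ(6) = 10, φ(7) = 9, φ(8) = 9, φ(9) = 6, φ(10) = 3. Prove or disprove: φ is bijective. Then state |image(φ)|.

6

φ(1) = 1 = φ(3) with 1 ≠ 3, so φ is not injective, hence not bijective.
The image of φ is {1, 3, 6, 8, 9, 10}, which has 6 elements.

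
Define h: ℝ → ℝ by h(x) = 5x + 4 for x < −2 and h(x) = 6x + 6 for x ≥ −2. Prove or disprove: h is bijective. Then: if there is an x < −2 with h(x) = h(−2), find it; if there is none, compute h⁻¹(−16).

Both pieces are strictly increasing (slopes 5 and 6), so each is injective on its own interval.
The left piece maps (−∞, −2) onto (−∞, −6); the right piece maps [−2, ∞) onto [−6, ∞).
Since −6 = −6, the images partition ℝ: h is injective and surjective, hence bijective.
Because the two images are disjoint, no x < −2 has h(x) = h(−2), so we compute h⁻¹(−16): −16 lies in (−∞, −6), so solve 5x + 4 = −16: x = (−16 − 4)/5 = −4.

-4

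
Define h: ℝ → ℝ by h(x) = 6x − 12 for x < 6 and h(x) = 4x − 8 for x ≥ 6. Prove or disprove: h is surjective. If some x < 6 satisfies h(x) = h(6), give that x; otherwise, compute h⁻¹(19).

14/3

Both pieces are strictly increasing (slopes 6 and 4), so each is injective on its own interval.
The left piece maps (−∞, 6) onto (−∞, 24); the right piece maps [6, ∞) onto [16, ∞).
The union (−∞, 24) ∪ [16, ∞) covers ℝ, so h is surjective.
For the follow-up: the images overlap, so an x < 6 with h(x) = h(6) exists. h(6) = 16; solving 6x − 12 = 16 for x < 6 gives x = (16 + 12)/6 = 14/3.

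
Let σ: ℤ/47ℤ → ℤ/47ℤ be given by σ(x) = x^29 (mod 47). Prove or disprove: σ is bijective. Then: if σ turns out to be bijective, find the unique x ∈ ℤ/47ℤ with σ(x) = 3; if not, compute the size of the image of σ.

Since 47 is prime, the nonzero elements of ℤ/47ℤ form a cyclic group of order 46.
As gcd(29, 46) = 1, raising to the 29th power is a bijection on this group: if a^29 ≡ b^29 then (ab^{−1})^29 = 1, and the only element of order dividing gcd(29, 46) = 1 is 1, so a = b.
With σ(0) = 0 this makes σ injective on all of ℤ/47ℤ, hence bijective (finite equal-size domain and codomain). In particular σ is bijective.
Since σ is bijective, we find the preimage of 3. The inverse of x ↦ x^29 on (ℤ/47ℤ)^× is x ↦ x^27, because 29·27 = 783 = 17·46 + 1 ≡ 1 (mod 46) and x^{46} = 1 for x ≠ 0 (Fermat). So σ⁻¹(3) = 3^27 mod 47.
Repeated squaring mod 47: 3^1 ≡ 3, 3^2 ≡ 3² = 9, 3^4 ≡ 9² = 81 ≡ 34, 3^8 ≡ 34² = 1156 ≡ 28, 3^16 ≡ 28² = 784 ≡ 32. Since 27 = 16 + 8 + 2 + 1, 3^27 ≡ 32·28·9·3: 32·28 = 896 ≡ 3, then 3·9 = 27, then 27·3 = 81 ≡ 34. So 3^27 ≡ 34 (mod 47).
Hence σ⁻¹(3) = 34.

34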